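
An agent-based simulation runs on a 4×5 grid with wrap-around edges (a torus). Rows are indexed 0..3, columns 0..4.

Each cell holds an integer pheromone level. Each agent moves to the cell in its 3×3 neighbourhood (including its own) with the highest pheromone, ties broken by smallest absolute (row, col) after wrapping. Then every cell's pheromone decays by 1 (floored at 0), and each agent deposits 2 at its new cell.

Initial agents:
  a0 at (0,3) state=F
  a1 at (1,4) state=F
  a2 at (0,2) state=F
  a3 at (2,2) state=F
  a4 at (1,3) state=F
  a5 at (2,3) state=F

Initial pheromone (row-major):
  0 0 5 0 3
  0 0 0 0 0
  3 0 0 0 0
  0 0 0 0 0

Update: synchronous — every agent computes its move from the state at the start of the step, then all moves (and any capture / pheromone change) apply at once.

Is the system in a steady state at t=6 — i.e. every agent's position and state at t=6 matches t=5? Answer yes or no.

t=1: a0@(0,2) a1@(0,4) a2@(0,2) a3@(1,1) a4@(0,2) a5@(1,2) | pheromone: 0 0 10 0 4 / 0 2 2 0 0 / 2 0 0 0 0 / 0 0 0 0 0
t=2: a0@(0,2) a1@(0,4) a2@(0,2) a3@(0,2) a4@(0,2) a5@(0,2) | pheromone: 0 0 19 0 5 / 0 1 1 0 0 / 1 0 0 0 0 / 0 0 0 0 0
t=3: a0@(0,2) a1@(0,4) a2@(0,2) a3@(0,2) a4@(0,2) a5@(0,2) | pheromone: 0 0 28 0 6 / 0 0 0 0 0 / 0 0 0 0 0 / 0 0 0 0 0
t=4: a0@(0,2) a1@(0,4) a2@(0,2) a3@(0,2) a4@(0,2) a5@(0,2) | pheromone: 0 0 37 0 7 / 0 0 0 0 0 / 0 0 0 0 0 / 0 0 0 0 0
t=5: a0@(0,2) a1@(0,4) a2@(0,2) a3@(0,2) a4@(0,2) a5@(0,2) | pheromone: 0 0 46 0 8 / 0 0 0 0 0 / 0 0 0 0 0 / 0 0 0 0 0
t=6: a0@(0,2) a1@(0,4) a2@(0,2) a3@(0,2) a4@(0,2) a5@(0,2) | pheromone: 0 0 55 0 9 / 0 0 0 0 0 / 0 0 0 0 0 / 0 0 0 0 0

yes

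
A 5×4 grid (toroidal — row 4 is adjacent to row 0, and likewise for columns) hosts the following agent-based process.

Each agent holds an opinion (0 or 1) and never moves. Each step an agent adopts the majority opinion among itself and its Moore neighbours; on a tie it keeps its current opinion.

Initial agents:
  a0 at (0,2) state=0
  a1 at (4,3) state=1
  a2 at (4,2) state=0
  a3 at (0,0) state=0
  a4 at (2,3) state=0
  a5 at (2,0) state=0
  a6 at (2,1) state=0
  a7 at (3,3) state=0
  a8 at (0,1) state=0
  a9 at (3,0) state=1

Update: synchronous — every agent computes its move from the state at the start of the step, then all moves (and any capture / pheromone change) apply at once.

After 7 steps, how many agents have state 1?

t=1: a0@(0,2):0 a1@(4,3):0 a2@(4,2):0 a3@(0,0):0 a4@(2,3):0 a5@(2,0):0 a6@(2,1):0 a7@(3,3):0 a8@(0,1):0 a9@(3,0):0
t=2: (unchanged — steady state)

0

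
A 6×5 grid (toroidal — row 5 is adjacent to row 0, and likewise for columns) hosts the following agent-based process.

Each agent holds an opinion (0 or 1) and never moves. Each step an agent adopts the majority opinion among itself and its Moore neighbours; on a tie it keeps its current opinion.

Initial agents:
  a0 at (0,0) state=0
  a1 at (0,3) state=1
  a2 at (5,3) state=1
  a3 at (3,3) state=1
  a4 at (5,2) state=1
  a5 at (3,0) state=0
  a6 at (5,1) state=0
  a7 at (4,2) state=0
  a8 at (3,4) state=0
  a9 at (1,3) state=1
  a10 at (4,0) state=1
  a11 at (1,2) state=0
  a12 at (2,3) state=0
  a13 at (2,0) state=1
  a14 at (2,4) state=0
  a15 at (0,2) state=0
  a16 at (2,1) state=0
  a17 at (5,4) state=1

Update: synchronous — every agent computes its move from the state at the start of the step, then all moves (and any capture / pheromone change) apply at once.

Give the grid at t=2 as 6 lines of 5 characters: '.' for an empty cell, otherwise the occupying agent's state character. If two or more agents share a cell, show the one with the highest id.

0.11.
..00.
00.00
0..00
0.1..
.0111

t=1: a0@(0,0):0 a1@(0,3):1 a2@(5,3):1 a3@(3,3):0 a4@(5,2):1 a5@(3,0):0 a6@(5,1):0 a7@(4,2):1 a8@(3,4):0 a9@(1,3):0 a10@(4,0):0 a11@(1,2):0 a12@(2,3):0 a13@(2,0):0 a14@(2,4):0 a15@(0,2):1 a16@(2,1):0 a17@(5,4):1
t=2: (unchanged — steady state)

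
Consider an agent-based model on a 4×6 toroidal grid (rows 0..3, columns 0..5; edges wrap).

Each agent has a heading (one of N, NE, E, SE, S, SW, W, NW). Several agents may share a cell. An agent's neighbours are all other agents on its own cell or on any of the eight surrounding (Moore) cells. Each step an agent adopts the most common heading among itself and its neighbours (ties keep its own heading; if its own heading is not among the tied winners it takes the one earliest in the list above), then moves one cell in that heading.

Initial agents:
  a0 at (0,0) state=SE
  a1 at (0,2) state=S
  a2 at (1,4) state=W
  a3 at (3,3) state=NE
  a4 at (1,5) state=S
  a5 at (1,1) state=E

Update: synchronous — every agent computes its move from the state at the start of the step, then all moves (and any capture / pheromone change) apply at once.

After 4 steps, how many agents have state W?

t=1: a0@(1,1):SE a1@(1,2):S a2@(1,3):W a3@(2,4):NE a4@(2,5):S a5@(1,2):E
t=2: a0@(2,2):SE a1@(2,2):S a2@(1,2):W a3@(1,5):NE a4@(3,5):S a5@(1,3):E
t=3: a0@(3,3):SE a1@(3,2):S a2@(1,1):W a3@(0,0):NE a4@(0,5):S a5@(1,4):E
t=4: a0@(0,4):SE a1@(0,2):S a2@(1,0):W a3@(3,1):NE a4@(1,5):S a5@(1,5):E

1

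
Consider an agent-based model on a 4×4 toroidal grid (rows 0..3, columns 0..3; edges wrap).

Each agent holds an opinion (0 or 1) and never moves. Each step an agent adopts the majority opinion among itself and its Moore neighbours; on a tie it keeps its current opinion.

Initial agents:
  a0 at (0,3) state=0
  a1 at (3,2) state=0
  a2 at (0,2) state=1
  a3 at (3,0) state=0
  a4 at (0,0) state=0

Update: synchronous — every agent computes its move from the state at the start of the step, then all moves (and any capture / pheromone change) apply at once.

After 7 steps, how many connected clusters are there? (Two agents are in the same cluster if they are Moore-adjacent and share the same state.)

t=1: a0@(0,3):0 a1@(3,2):0 a2@(0,2):0 a3@(3,0):0 a4@(0,0):0
t=2: (unchanged — steady state)

1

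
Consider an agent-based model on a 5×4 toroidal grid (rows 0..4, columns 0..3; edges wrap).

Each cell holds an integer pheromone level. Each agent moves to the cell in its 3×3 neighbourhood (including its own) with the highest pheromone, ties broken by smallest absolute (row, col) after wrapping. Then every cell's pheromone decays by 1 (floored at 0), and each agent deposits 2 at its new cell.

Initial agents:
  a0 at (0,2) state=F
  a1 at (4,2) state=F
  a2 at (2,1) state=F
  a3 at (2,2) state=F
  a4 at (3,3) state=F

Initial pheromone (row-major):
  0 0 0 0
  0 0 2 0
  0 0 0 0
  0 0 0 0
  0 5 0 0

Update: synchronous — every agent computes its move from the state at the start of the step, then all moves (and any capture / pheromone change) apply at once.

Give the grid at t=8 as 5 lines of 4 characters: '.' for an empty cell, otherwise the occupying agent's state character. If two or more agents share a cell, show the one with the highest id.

t=1: a0@(4,1) a1@(4,1) a2@(1,2) a3@(1,2) a4@(2,0) | pheromone: 0 0 0 0 / 0 0 5 0 / 2 0 0 0 / 0 0 0 0 / 0 8 0 0
t=2: a0@(4,1) a1@(4,1) a2@(1,2) a3@(1,2) a4@(2,0) | pheromone: 0 0 0 0 / 0 0 8 0 / 3 0 0 0 / 0 0 0 0 / 0 11 0 0
t=3: a0@(4,1) a1@(4,1) a2@(1,2) a3@(1,2) a4@(2,0) | pheromone: 0 0 0 0 / 0 0 11 0 / 4 0 0 0 / 0 0 0 0 / 0 14 0 0
t=4: a0@(4,1) a1@(4,1) a2@(1,2) a3@(1,2) a4@(2,0) | pheromone: 0 0 0 0 / 0 0 14 0 / 5 0 0 0 / 0 0 0 0 / 0 17 0 0
t=5: a0@(4,1) a1@(4,1) a2@(1,2) a3@(1,2) a4@(2,0) | pheromone: 0 0 0 0 / 0 0 17 0 / 6 0 0 0 / 0 0 0 0 / 0 20 0 0
t=6: a0@(4,1) a1@(4,1) a2@(1,2) a3@(1,2) a4@(2,0) | pheromone: 0 0 0 0 / 0 0 20 0 / 7 0 0 0 / 0 0 0 0 / 0 23 0 0
t=7: a0@(4,1) a1@(4,1) a2@(1,2) a3@(1,2) a4@(2,0) | pheromone: 0 0 0 0 / 0 0 23 0 / 8 0 0 0 / 0 0 0 0 / 0 26 0 0
t=8: a0@(4,1) a1@(4,1) a2@(1,2) a3@(1,2) a4@(2,0) | pheromone: 0 0 0 0 / 0 0 26 0 / 9 0 0 0 / 0 0 0 0 / 0 29 0 0

....
..F.
F...
....
.F..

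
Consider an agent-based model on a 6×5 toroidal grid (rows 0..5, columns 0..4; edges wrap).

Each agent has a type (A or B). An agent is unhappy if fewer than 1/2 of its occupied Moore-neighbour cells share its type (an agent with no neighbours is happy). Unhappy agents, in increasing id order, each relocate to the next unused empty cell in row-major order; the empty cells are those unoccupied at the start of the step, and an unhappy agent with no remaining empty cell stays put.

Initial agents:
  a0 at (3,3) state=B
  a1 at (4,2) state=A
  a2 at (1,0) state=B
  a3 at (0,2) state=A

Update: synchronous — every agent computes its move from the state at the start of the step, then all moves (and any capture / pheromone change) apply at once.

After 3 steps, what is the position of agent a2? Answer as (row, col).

t=1: a0@(0,0):B a1@(0,1):A a2@(1,0):B a3@(0,2):A
t=2: a0@(0,0):B a1@(0,3):A a2@(1,0):B a3@(0,2):A
t=3: (unchanged — steady state)

(1, 0)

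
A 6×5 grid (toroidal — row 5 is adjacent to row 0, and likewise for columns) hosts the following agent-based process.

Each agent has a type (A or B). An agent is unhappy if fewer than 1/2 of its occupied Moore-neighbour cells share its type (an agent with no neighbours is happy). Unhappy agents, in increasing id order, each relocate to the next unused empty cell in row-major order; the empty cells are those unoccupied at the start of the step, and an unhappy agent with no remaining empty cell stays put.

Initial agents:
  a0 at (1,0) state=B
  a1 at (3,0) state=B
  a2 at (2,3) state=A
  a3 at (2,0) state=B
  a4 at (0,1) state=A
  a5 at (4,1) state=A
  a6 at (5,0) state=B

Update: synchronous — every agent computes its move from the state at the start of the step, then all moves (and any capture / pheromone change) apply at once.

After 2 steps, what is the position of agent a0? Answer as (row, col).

(1, 0)

t=1: a0@(1,0):B a1@(3,0):B a2@(2,3):A a3@(2,0):B a4@(0,0):A a5@(0,2):A a6@(0,3):B
t=2: a0@(1,0):B a1@(3,0):B a2@(2,3):A a3@(2,0):B a4@(0,1):A a5@(0,4):A a6@(1,1):B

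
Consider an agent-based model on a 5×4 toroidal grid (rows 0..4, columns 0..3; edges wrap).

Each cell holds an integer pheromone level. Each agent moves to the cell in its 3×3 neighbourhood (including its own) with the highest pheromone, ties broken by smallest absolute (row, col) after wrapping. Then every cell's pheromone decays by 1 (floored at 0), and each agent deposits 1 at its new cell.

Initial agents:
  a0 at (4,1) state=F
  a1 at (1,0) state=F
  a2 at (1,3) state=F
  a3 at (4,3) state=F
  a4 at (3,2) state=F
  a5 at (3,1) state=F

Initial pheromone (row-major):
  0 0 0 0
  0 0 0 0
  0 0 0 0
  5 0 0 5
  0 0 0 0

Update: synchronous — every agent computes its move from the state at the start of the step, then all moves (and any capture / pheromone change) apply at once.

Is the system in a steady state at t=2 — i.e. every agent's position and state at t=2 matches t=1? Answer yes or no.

t=1: a0@(3,0) a1@(0,0) a2@(0,0) a3@(3,0) a4@(3,3) a5@(3,0) | pheromone: 2 0 0 0 / 0 0 0 0 / 0 0 0 0 / 7 0 0 5 / 0 0 0 0
t=2: a0@(3,0) a1@(0,0) a2@(0,0) a3@(3,0) a4@(3,0) a5@(3,0) | pheromone: 3 0 0 0 / 0 0 0 0 / 0 0 0 0 / 10 0 0 4 / 0 0 0 0

no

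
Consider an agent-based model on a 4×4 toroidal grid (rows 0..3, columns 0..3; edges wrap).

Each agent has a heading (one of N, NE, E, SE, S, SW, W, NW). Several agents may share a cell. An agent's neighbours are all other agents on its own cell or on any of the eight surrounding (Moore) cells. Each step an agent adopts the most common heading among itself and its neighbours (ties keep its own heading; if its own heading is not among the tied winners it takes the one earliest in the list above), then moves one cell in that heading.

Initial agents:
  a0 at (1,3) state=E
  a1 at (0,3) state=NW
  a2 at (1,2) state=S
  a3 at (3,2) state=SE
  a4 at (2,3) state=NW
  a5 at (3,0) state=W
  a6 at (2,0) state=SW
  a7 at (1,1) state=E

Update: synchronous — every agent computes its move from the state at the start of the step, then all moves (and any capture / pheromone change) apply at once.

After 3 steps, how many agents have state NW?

t=1: a0@(0,2):NW a1@(3,2):NW a2@(1,3):E a3@(2,1):NW a4@(1,2):NW a5@(2,3):NW a6@(2,1):E a7@(1,2):E
t=2: a0@(3,1):NW a1@(2,1):NW a2@(0,2):NW a3@(1,0):NW a4@(0,1):NW a5@(1,2):NW a6@(1,0):NW a7@(0,1):NW
t=3: a0@(2,0):NW a1@(1,0):NW a2@(3,1):NW a3@(0,3):NW a4@(3,0):NW a5@(0,1):NW a6@(0,3):NW a7@(3,0):NW

8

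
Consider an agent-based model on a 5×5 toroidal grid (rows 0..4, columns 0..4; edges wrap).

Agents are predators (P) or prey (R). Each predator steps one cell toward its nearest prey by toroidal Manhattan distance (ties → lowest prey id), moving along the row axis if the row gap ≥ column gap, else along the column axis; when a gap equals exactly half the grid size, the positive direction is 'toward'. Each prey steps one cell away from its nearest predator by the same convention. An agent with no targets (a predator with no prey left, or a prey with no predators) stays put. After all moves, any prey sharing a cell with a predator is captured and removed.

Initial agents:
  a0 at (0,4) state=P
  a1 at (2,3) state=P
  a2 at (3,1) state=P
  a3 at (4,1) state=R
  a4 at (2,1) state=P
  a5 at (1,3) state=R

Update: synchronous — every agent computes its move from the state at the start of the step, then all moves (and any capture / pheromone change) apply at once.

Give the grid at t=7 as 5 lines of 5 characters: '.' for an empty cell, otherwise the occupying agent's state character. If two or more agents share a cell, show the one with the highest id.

PP.P.
.R...
.....
.....
.P.R.

t=1: a0@(1,4):P a1@(1,3):P a2@(4,1):P a3@(0,1):R a4@(3,1):P a5@(0,3):R
t=2: a0@(0,4):P a1@(0,3):P a2@(0,1):P a3@(1,1):R a4@(4,1):P a5@(4,3):R
t=3: a0@(4,4):P a1@(4,3):P a2@(1,1):P a3@(2,1):R a4@(0,1):P a5@(3,3):R
t=4: a0@(3,4):P a1@(3,3):P a2@(2,1):P a3@(3,1):R a4@(1,1):P a5@(2,3):R
t=5: a0@(3,0):P a1@(2,3):P a2@(3,1):P a3@(4,1):R a4@(2,1):P a5@(1,3):R
t=6: a0@(4,0):P a1@(1,3):P a2@(4,1):P a3@(0,1):R a4@(3,1):P a5@(0,3):R
t=7: a0@(0,0):P a1@(0,3):P a2@(0,1):P a3@(1,1):R a4@(4,1):P a5@(4,3):R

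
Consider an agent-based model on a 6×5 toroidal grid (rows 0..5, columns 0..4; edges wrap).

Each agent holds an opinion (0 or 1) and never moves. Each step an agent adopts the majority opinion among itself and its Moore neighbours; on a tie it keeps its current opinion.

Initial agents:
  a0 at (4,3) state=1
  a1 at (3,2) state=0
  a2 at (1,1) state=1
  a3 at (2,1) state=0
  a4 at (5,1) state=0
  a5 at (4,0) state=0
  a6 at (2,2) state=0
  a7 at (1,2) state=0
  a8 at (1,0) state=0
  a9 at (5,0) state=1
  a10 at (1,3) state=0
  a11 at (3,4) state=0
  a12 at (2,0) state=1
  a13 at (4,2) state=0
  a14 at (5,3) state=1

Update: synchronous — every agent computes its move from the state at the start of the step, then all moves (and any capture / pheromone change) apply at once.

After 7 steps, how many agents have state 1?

0

t=1: a0@(4,3):0 a1@(3,2):0 a2@(1,1):0 a3@(2,1):0 a4@(5,1):0 a5@(4,0):0 a6@(2,2):0 a7@(1,2):0 a8@(1,0):0 a9@(5,0):0 a10@(1,3):0 a11@(3,4):0 a12@(2,0):0 a13@(4,2):0 a14@(5,3):1
t=2: a0@(4,3):0 a1@(3,2):0 a2@(1,1):0 a3@(2,1):0 a4@(5,1):0 a5@(4,0):0 a6@(2,2):0 a7@(1,2):0 a8@(1,0):0 a9@(5,0):0 a10@(1,3):0 a11@(3,4):0 a12@(2,0):0 a13@(4,2):0 a14@(5,3):0
t=3: (unchanged — steady state)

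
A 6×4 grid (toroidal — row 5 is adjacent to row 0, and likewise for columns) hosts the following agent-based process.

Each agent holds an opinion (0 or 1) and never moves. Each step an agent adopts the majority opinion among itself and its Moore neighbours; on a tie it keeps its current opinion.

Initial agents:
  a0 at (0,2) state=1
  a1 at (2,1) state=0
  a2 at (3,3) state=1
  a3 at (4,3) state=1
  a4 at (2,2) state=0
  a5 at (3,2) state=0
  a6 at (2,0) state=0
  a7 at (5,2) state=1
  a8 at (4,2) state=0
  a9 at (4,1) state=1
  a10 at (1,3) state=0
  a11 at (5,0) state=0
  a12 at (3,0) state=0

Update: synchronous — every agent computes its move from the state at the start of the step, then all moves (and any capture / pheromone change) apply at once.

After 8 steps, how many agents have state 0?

t=1: a0@(0,2):1 a1@(2,1):0 a2@(3,3):0 a3@(4,3):0 a4@(2,2):0 a5@(3,2):0 a6@(2,0):0 a7@(5,2):1 a8@(4,2):1 a9@(4,1):0 a10@(1,3):0 a11@(5,0):1 a12@(3,0):0
t=2: a0@(0,2):1 a1@(2,1):0 a2@(3,3):0 a3@(4,3):0 a4@(2,2):0 a5@(3,2):0 a6@(2,0):0 a7@(5,2):1 a8@(4,2):0 a9@(4,1):0 a10@(1,3):0 a11@(5,0):0 a12@(3,0):0
t=3: a0@(0,2):1 a1@(2,1):0 a2@(3,3):0 a3@(4,3):0 a4@(2,2):0 a5@(3,2):0 a6@(2,0):0 a7@(5,2):0 a8@(4,2):0 a9@(4,1):0 a10@(1,3):0 a11@(5,0):0 a12@(3,0):0
t=4: a0@(0,2):0 a1@(2,1):0 a2@(3,3):0 a3@(4,3):0 a4@(2,2):0 a5@(3,2):0 a6@(2,0):0 a7@(5,2):0 a8@(4,2):0 a9@(4,1):0 a10@(1,3):0 a11@(5,0):0 a12@(3,0):0
t=5: (unchanged — steady state)

13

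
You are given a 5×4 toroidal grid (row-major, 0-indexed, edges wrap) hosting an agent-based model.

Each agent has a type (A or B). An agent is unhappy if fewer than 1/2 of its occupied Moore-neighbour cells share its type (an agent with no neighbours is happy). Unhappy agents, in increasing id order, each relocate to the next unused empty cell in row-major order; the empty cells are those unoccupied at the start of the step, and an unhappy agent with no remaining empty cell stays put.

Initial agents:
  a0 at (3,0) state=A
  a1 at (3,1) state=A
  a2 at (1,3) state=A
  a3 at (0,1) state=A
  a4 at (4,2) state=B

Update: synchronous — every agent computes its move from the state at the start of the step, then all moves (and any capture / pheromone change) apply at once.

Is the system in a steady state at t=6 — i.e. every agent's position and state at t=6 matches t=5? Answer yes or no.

t=1: a0@(3,0):A a1@(3,1):A a2@(1,3):A a3@(0,0):A a4@(0,2):B
t=2: a0@(3,0):A a1@(3,1):A a2@(1,3):A a3@(0,0):A a4@(0,1):B
t=3: a0@(3,0):A a1@(3,1):A a2@(1,3):A a3@(0,0):A a4@(0,2):B
t=4: a0@(3,0):A a1@(3,1):A a2@(1,3):A a3@(0,0):A a4@(0,1):B
t=5: a0@(3,0):A a1@(3,1):A a2@(1,3):A a3@(0,0):A a4@(0,2):B
t=6: a0@(3,0):A a1@(3,1):A a2@(1,3):A a3@(0,0):A a4@(0,1):B

no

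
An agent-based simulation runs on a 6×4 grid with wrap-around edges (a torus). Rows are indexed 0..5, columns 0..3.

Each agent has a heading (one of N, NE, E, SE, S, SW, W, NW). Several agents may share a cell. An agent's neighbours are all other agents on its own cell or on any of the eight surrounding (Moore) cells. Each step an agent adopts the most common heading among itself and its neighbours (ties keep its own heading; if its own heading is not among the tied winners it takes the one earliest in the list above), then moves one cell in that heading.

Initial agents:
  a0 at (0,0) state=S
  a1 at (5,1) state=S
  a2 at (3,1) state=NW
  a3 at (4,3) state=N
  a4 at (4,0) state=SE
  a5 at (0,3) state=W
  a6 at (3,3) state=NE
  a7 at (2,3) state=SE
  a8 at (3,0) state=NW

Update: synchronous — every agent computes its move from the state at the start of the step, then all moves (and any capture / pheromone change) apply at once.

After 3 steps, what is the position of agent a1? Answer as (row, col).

t=1: a0@(1,0):S a1@(0,1):S a2@(2,0):NW a3@(3,3):N a4@(3,3):NW a5@(0,2):W a6@(4,0):SE a7@(3,0):SE a8@(2,3):NW
t=2: a0@(2,0):S a1@(1,1):S a2@(1,3):NW a3@(2,2):NW a4@(2,2):NW a5@(0,1):W a6@(5,1):SE a7@(2,3):NW a8@(1,2):NW
t=3: a0@(3,0):S a1@(0,0):NW a2@(0,2):NW a3@(1,1):NW a4@(1,1):NW a5@(0,0):W a6@(0,2):SE a7@(1,2):NW a8@(0,1):NW

(0, 0)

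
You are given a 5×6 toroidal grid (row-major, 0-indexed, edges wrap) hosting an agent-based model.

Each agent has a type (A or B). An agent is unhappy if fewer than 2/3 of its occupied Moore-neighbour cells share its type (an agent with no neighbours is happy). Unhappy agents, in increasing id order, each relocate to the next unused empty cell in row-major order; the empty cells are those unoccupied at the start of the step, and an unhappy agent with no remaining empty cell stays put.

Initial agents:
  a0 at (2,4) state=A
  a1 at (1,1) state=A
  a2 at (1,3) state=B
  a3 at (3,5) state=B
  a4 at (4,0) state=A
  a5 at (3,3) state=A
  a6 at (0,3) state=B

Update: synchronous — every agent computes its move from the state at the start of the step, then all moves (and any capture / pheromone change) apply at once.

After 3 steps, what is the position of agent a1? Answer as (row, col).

t=1: a0@(0,0):A a1@(1,1):A a2@(0,1):B a3@(0,2):B a4@(0,4):A a5@(3,3):A a6@(0,3):B
t=2: a0@(0,5):A a1@(1,0):A a2@(1,2):B a3@(0,2):B a4@(1,3):A a5@(3,3):A a6@(1,4):B
t=3: a0@(0,0):A a1@(1,0):A a2@(0,1):B a3@(0,3):B a4@(0,4):A a5@(3,3):A a6@(1,1):B

(1, 0)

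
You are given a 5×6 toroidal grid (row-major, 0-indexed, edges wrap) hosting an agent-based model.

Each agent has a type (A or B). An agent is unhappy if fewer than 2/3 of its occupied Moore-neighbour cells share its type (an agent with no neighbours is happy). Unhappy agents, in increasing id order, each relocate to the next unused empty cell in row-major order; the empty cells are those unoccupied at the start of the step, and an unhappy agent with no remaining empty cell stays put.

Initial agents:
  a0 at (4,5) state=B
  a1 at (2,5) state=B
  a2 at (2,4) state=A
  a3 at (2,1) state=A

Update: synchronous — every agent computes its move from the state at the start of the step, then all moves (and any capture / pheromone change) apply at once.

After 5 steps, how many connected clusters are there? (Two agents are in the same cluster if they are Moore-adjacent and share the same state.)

3

t=1: a0@(4,5):B a1@(0,0):B a2@(0,1):A a3@(2,1):A
t=2: a0@(4,5):B a1@(0,2):B a2@(0,3):A a3@(2,1):A
t=3: a0@(4,5):B a1@(0,0):B a2@(0,1):A a3@(2,1):A
t=4: a0@(4,5):B a1@(0,2):B a2@(0,3):A a3@(2,1):A
t=5: a0@(4,5):B a1@(0,0):B a2@(0,1):A a3@(2,1):A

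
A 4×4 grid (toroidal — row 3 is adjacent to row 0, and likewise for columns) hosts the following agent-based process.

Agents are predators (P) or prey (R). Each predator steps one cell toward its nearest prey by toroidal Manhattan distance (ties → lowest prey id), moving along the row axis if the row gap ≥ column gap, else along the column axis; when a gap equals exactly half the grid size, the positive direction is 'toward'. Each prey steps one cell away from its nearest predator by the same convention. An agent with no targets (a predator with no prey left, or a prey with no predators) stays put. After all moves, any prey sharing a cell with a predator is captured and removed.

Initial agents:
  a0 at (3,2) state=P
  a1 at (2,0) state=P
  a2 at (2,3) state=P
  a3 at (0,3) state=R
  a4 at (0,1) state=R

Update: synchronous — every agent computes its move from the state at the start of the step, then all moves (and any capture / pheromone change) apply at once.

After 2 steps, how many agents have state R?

t=1: a0@(0,2):P a1@(3,0):P a2@(3,3):P a3@(1,3):R a4@(1,1):R
t=2: a0@(1,2):P a1@(0,0):P a2@(0,3):P a3@(2,3):R a4@(2,1):R

2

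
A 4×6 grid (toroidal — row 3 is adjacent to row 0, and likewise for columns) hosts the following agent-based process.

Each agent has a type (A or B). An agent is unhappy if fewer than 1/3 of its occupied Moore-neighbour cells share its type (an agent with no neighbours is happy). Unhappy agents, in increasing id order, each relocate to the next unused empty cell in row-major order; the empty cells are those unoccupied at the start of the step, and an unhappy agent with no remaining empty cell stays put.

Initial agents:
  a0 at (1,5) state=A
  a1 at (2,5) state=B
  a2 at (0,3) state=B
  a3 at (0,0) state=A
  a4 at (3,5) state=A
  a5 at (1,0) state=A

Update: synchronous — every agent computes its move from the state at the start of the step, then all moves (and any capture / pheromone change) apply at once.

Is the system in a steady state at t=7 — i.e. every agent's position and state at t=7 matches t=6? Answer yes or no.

t=1: a0@(1,5):A a1@(0,1):B a2@(0,3):B a3@(0,0):A a4@(3,5):A a5@(1,0):A
t=2: a0@(1,5):A a1@(0,2):B a2@(0,3):B a3@(0,0):A a4@(3,5):A a5@(1,0):A
t=3: (unchanged — steady state)

yes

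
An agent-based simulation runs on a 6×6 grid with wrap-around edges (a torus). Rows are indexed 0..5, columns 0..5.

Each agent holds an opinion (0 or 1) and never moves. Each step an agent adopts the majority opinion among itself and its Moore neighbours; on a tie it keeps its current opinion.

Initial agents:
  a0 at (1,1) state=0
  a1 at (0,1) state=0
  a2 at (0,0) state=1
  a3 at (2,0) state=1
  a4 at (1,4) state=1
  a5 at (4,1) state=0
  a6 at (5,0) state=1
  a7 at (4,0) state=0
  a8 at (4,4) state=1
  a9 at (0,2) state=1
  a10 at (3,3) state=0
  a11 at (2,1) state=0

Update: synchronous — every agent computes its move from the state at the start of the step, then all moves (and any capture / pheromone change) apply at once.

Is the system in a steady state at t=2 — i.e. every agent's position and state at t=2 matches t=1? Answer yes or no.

t=1: a0@(1,1):0 a1@(0,1):1 a2@(0,0):1 a3@(2,0):0 a4@(1,4):1 a5@(4,1):0 a6@(5,0):0 a7@(4,0):0 a8@(4,4):1 a9@(0,2):0 a10@(3,3):0 a11@(2,1):0
t=2: a0@(1,1):0 a1@(0,1):0 a2@(0,0):1 a3@(2,0):0 a4@(1,4):1 a5@(4,1):0 a6@(5,0):0 a7@(4,0):0 a8@(4,4):1 a9@(0,2):0 a10@(3,3):0 a11@(2,1):0

no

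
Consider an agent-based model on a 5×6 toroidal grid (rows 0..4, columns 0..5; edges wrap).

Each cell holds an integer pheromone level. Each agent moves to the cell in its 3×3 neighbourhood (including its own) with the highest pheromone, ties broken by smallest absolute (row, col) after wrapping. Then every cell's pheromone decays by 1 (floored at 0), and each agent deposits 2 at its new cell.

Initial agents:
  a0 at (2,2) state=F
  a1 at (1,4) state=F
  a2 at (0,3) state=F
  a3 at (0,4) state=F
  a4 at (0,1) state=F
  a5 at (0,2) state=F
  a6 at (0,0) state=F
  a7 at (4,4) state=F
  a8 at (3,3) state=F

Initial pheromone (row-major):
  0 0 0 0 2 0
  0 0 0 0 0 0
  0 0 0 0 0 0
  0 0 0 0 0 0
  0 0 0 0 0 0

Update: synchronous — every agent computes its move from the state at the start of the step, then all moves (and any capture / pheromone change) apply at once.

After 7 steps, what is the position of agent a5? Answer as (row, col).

(0, 0)

t=1: a0@(1,1) a1@(0,4) a2@(0,4) a3@(0,4) a4@(0,0) a5@(0,1) a6@(0,0) a7@(0,4) a8@(2,2) | pheromone: 4 2 0 0 9 0 / 0 2 0 0 0 0 / 0 0 2 0 0 0 / 0 0 0 0 0 0 / 0 0 0 0 0 0
t=2: a0@(0,0) a1@(0,4) a2@(0,4) a3@(0,4) a4@(0,0) a5@(0,0) a6@(0,0) a7@(0,4) a8@(1,1) | pheromone: 11 1 0 0 16 0 / 0 3 0 0 0 0 / 0 0 1 0 0 0 / 0 0 0 0 0 0 / 0 0 0 0 0 0
t=3: a0@(0,0) a1@(0,4) a2@(0,4) a3@(0,4) a4@(0,0) a5@(0,0) a6@(0,0) a7@(0,4) a8@(0,0) | pheromone: 20 0 0 0 23 0 / 0 2 0 0 0 0 / 0 0 0 0 0 0 / 0 0 0 0 0 0 / 0 0 0 0 0 0
t=4: a0@(0,0) a1@(0,4) a2@(0,4) a3@(0,4) a4@(0,0) a5@(0,0) a6@(0,0) a7@(0,4) a8@(0,0) | pheromone: 29 0 0 0 30 0 / 0 1 0 0 0 0 / 0 0 0 0 0 0 / 0 0 0 0 0 0 / 0 0 0 0 0 0
t=5: a0@(0,0) a1@(0,4) a2@(0,4) a3@(0,4) a4@(0,0) a5@(0,0) a6@(0,0) a7@(0,4) a8@(0,0) | pheromone: 38 0 0 0 37 0 / 0 0 0 0 0 0 / 0 0 0 0 0 0 / 0 0 0 0 0 0 / 0 0 0 0 0 0
t=6: a0@(0,0) a1@(0,4) a2@(0,4) a3@(0,4) a4@(0,0) a5@(0,0) a6@(0,0) a7@(0,4) a8@(0,0) | pheromone: 47 0 0 0 44 0 / 0 0 0 0 0 0 / 0 0 0 0 0 0 / 0 0 0 0 0 0 / 0 0 0 0 0 0
t=7: a0@(0,0) a1@(0,4) a2@(0,4) a3@(0,4) a4@(0,0) a5@(0,0) a6@(0,0) a7@(0,4) a8@(0,0) | pheromone: 56 0 0 0 51 0 / 0 0 0 0 0 0 / 0 0 0 0 0 0 / 0 0 0 0 0 0 / 0 0 0 0 0 0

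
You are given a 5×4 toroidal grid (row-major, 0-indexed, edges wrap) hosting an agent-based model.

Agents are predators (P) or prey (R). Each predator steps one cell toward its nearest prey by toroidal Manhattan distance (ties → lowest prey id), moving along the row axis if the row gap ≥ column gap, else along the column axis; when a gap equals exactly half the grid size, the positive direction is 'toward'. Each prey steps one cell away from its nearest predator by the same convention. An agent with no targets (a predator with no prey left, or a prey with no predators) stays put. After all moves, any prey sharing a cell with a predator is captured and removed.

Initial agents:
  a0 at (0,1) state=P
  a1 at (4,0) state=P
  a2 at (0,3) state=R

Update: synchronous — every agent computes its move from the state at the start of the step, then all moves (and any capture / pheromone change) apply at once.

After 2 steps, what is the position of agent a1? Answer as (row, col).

(0, 0)

t=1: a0@(0,2):P a1@(0,0):P
t=2: (unchanged — steady state)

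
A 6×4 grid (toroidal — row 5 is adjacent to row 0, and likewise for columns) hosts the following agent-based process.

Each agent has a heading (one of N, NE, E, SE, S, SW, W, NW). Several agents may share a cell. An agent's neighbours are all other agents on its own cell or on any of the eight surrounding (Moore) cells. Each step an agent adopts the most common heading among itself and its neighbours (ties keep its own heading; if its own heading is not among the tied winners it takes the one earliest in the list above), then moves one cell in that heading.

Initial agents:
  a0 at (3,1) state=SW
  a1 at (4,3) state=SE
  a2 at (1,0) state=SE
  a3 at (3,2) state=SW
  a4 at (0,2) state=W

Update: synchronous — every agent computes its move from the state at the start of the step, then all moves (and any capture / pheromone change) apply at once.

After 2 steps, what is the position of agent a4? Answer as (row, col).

t=1: a0@(4,0):SW a1@(5,0):SE a2@(2,1):SE a3@(4,1):SW a4@(0,1):W
t=2: a0@(5,3):SW a1@(0,3):SW a2@(3,2):SE a3@(5,0):SW a4@(0,0):W

(0, 0)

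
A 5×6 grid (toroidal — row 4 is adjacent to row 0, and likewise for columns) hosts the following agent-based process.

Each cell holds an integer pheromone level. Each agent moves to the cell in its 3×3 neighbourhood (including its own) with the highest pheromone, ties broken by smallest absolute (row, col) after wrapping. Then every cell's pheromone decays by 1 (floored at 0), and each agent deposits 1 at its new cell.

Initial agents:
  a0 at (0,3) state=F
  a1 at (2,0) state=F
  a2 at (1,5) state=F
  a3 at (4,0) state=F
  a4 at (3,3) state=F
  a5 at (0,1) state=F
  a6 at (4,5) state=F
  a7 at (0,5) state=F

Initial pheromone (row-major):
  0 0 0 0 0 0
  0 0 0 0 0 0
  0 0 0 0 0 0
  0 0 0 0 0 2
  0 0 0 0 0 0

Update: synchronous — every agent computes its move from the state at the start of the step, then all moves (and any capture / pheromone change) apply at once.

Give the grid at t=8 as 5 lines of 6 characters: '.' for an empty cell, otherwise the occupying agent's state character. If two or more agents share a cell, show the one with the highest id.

t=1: a0@(0,2) a1@(3,5) a2@(0,0) a3@(3,5) a4@(2,2) a5@(0,0) a6@(3,5) a7@(0,0) | pheromone: 3 0 1 0 0 0 / 0 0 0 0 0 0 / 0 0 1 0 0 0 / 0 0 0 0 0 4 / 0 0 0 0 0 0
t=2: a0@(0,2) a1@(3,5) a2@(0,0) a3@(3,5) a4@(2,2) a5@(0,0) a6@(3,5) a7@(0,0) | pheromone: 5 0 1 0 0 0 / 0 0 0 0 0 0 / 0 0 1 0 0 0 / 0 0 0 0 0 6 / 0 0 0 0 0 0
t=3: a0@(0,2) a1@(3,5) a2@(0,0) a3@(3,5) a4@(2,2) a5@(0,0) a6@(3,5) a7@(0,0) | pheromone: 7 0 1 0 0 0 / 0 0 0 0 0 0 / 0 0 1 0 0 0 / 0 0 0 0 0 8 / 0 0 0 0 0 0
t=4: a0@(0,2) a1@(3,5) a2@(0,0) a3@(3,5) a4@(2,2) a5@(0,0) a6@(3,5) a7@(0,0) | pheromone: 9 0 1 0 0 0 / 0 0 0 0 0 0 / 0 0 1 0 0 0 / 0 0 0 0 0 10 / 0 0 0 0 0 0
t=5: a0@(0,2) a1@(3,5) a2@(0,0) a3@(3,5) a4@(2,2) a5@(0,0) a6@(3,5) a7@(0,0) | pheromone: 11 0 1 0 0 0 / 0 0 0 0 0 0 / 0 0 1 0 0 0 / 0 0 0 0 0 12 / 0 0 0 0 0 0
t=6: a0@(0,2) a1@(3,5) a2@(0,0) a3@(3,5) a4@(2,2) a5@(0,0) a6@(3,5) a7@(0,0) | pheromone: 13 0 1 0 0 0 / 0 0 0 0 0 0 / 0 0 1 0 0 0 / 0 0 0 0 0 14 / 0 0 0 0 0 0
t=7: a0@(0,2) a1@(3,5) a2@(0,0) a3@(3,5) a4@(2,2) a5@(0,0) a6@(3,5) a7@(0,0) | pheromone: 15 0 1 0 0 0 / 0 0 0 0 0 0 / 0 0 1 0 0 0 / 0 0 0 0 0 16 / 0 0 0 0 0 0
t=8: a0@(0,2) a1@(3,5) a2@(0,0) a3@(3,5) a4@(2,2) a5@(0,0) a6@(3,5) a7@(0,0) | pheromone: 17 0 1 0 0 0 / 0 0 0 0 0 0 / 0 0 1 0 0 0 / 0 0 0 0 0 18 / 0 0 0 0 0 0

F.F...
......
..F...
.....F
......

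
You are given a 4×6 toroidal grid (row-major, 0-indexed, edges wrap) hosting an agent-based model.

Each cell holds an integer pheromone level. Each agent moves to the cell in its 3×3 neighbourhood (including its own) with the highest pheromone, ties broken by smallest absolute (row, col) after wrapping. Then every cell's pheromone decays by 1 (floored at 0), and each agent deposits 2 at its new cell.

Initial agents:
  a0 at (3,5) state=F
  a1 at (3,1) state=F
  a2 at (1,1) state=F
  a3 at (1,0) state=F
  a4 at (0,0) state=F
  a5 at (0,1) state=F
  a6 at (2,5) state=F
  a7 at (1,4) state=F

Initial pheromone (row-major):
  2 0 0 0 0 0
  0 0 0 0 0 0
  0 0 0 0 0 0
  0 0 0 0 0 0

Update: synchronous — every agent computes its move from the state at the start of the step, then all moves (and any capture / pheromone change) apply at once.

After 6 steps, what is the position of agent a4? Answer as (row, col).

(0, 0)

t=1: a0@(0,0) a1@(0,0) a2@(0,0) a3@(0,0) a4@(0,0) a5@(0,0) a6@(1,0) a7@(0,3) | pheromone: 13 0 0 2 0 0 / 2 0 0 0 0 0 / 0 0 0 0 0 0 / 0 0 0 0 0 0
t=2: a0@(0,0) a1@(0,0) a2@(0,0) a3@(0,0) a4@(0,0) a5@(0,0) a6@(0,0) a7@(0,3) | pheromone: 26 0 0 3 0 0 / 1 0 0 0 0 0 / 0 0 0 0 0 0 / 0 0 0 0 0 0
t=3: a0@(0,0) a1@(0,0) a2@(0,0) a3@(0,0) a4@(0,0) a5@(0,0) a6@(0,0) a7@(0,3) | pheromone: 39 0 0 4 0 0 / 0 0 0 0 0 0 / 0 0 0 0 0 0 / 0 0 0 0 0 0
t=4: a0@(0,0) a1@(0,0) a2@(0,0) a3@(0,0) a4@(0,0) a5@(0,0) a6@(0,0) a7@(0,3) | pheromone: 52 0 0 5 0 0 / 0 0 0 0 0 0 / 0 0 0 0 0 0 / 0 0 0 0 0 0
t=5: a0@(0,0) a1@(0,0) a2@(0,0) a3@(0,0) a4@(0,0) a5@(0,0) a6@(0,0) a7@(0,3) | pheromone: 65 0 0 6 0 0 / 0 0 0 0 0 0 / 0 0 0 0 0 0 / 0 0 0 0 0 0
t=6: a0@(0,0) a1@(0,0) a2@(0,0) a3@(0,0) a4@(0,0) a5@(0,0) a6@(0,0) a7@(0,3) | pheromone: 78 0 0 7 0 0 / 0 0 0 0 0 0 / 0 0 0 0 0 0 / 0 0 0 0 0 0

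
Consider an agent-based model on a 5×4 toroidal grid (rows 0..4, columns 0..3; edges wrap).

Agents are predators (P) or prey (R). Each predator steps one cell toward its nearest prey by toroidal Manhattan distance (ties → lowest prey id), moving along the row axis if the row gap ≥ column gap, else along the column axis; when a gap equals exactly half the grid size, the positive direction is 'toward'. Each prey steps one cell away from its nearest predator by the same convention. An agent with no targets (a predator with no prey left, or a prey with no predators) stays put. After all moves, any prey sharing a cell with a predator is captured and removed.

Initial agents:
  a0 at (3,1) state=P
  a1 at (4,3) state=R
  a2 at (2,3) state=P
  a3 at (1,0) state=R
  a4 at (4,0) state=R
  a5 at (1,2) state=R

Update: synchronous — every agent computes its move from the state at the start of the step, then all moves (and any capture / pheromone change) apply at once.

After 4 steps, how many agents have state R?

t=1: a0@(4,1):P a1@(0,3):R a2@(3,3):P a3@(0,0):R a4@(0,0):R a5@(0,2):R
t=2: a0@(0,1):P a1@(1,3):R a2@(4,3):P a3@(1,0):R a4@(1,0):R a5@(1,2):R
t=3: a0@(1,1):P a1@(2,3):R a2@(0,3):P a3@(2,0):R a4@(2,0):R a5@(2,2):R
t=4: a0@(2,1):P a1@(3,3):R a2@(1,3):P a3@(3,0):R a4@(3,0):R a5@(3,2):R

4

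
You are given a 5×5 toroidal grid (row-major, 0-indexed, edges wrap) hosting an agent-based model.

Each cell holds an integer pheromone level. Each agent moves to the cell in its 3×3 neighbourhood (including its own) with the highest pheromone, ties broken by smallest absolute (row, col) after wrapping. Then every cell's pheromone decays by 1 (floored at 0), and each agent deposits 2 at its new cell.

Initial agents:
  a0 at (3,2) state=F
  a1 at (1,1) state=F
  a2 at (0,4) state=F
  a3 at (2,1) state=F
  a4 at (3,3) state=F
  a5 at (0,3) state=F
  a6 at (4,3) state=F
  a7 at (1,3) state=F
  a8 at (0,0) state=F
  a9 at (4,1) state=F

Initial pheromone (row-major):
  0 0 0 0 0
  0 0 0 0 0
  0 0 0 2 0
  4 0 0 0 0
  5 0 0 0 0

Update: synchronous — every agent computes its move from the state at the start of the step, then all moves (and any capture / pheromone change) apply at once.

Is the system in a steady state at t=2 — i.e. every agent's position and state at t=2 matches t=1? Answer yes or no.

no

t=1: a0@(2,3) a1@(0,0) a2@(4,0) a3@(3,0) a4@(2,3) a5@(0,2) a6@(0,2) a7@(2,3) a8@(4,0) a9@(4,0) | pheromone: 2 0 4 0 0 / 0 0 0 0 0 / 0 0 0 7 0 / 5 0 0 0 0 / 10 0 0 0 0
t=2: a0@(2,3) a1@(4,0) a2@(4,0) a3@(4,0) a4@(2,3) a5@(0,2) a6@(0,2) a7@(2,3) a8@(4,0) a9@(4,0) | pheromone: 1 0 7 0 0 / 0 0 0 0 0 / 0 0 0 12 0 / 4 0 0 0 0 / 19 0 0 0 0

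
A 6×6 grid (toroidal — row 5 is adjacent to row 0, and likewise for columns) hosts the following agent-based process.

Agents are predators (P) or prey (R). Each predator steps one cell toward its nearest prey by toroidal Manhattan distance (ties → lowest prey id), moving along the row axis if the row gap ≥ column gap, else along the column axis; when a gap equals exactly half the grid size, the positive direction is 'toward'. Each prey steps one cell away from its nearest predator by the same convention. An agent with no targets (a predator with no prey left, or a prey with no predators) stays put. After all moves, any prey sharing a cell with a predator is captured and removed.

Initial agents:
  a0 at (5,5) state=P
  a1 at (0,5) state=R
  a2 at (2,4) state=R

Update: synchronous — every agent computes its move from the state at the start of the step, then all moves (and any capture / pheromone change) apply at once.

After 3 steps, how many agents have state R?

2

t=1: a0@(0,5):P a1@(1,5):R a2@(1,4):R
t=2: a0@(1,5):P a1@(2,5):R a2@(2,4):R
t=3: a0@(2,5):P a1@(3,5):R a2@(3,4):R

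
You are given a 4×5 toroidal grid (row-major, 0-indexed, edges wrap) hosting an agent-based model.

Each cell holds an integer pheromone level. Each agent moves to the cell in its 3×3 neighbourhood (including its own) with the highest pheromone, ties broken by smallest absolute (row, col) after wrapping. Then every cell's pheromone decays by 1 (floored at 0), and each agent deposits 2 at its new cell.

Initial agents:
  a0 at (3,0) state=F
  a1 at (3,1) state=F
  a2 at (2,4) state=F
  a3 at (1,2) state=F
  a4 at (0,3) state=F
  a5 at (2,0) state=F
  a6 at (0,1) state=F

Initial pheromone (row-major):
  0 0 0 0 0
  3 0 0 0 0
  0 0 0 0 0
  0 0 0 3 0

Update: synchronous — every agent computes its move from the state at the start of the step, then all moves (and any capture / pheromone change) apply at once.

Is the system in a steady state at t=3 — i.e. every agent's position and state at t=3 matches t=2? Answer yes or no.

yes

t=1: a0@(0,0) a1@(0,0) a2@(1,0) a3@(0,1) a4@(3,3) a5@(1,0) a6@(1,0) | pheromone: 4 2 0 0 0 / 8 0 0 0 0 / 0 0 0 0 0 / 0 0 0 4 0
t=2: a0@(1,0) a1@(1,0) a2@(1,0) a3@(1,0) a4@(3,3) a5@(1,0) a6@(1,0) | pheromone: 3 1 0 0 0 / 19 0 0 0 0 / 0 0 0 0 0 / 0 0 0 5 0
t=3: a0@(1,0) a1@(1,0) a2@(1,0) a3@(1,0) a4@(3,3) a5@(1,0) a6@(1,0) | pheromone: 2 0 0 0 0 / 30 0 0 0 0 / 0 0 0 0 0 / 0 0 0 6 0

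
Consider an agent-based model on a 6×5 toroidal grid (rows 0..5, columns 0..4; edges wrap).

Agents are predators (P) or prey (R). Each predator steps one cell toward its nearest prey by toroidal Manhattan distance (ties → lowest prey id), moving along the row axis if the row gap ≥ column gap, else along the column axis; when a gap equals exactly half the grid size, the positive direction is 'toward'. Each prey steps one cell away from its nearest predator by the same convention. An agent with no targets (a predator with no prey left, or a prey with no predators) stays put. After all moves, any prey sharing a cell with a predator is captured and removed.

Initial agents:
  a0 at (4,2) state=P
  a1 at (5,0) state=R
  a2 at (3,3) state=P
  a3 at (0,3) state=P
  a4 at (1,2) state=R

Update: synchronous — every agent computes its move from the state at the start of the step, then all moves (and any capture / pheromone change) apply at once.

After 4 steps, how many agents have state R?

t=1: a0@(4,1):P a1@(5,4):R a2@(2,3):P a3@(1,3):P a4@(2,2):R
t=2: a0@(4,0):P a1@(5,3):R a2@(2,2):P a3@(2,3):P a4@(2,1):R
t=3: a0@(4,4):P a1@(5,2):R a2@(2,1):P a3@(2,2):P a4@(2,0):R
t=4: a0@(4,3):P a1@(5,1):R a2@(2,0):P a3@(2,1):P a4@(2,4):R

2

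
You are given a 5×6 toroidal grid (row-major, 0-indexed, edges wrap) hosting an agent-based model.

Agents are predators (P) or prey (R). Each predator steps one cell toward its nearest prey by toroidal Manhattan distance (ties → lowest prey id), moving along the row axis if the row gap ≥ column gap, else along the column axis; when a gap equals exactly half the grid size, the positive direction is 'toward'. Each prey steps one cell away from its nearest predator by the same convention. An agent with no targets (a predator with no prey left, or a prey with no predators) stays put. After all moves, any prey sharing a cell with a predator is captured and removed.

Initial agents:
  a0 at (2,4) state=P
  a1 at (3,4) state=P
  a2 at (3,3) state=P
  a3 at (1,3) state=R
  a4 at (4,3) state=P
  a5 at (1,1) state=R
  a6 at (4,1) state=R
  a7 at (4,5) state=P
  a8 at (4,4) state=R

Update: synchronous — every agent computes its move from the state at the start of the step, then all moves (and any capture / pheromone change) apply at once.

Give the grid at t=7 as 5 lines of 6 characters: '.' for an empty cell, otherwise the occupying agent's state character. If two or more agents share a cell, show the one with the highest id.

t=1: a0@(1,4):P a1@(4,4):P a2@(2,3):P a3@(0,3):R a4@(4,4):P a5@(1,0):R a6@(4,0):R a7@(4,4):P a8@(0,4):R
t=2: a0@(0,4):P a1@(0,4):P a2@(1,3):P a3@(4,3):R a4@(0,4):P a5@(1,1):R a6@(4,1):R a7@(0,4):P a8@(4,4):R
t=3: a0@(4,4):P a1@(4,4):P a2@(0,3):P a3@(3,3):R a4@(4,4):P a5@(1,0):R a6@(4,0):R a7@(4,4):P a8@(3,4):R
t=4: a0@(3,4):P a1@(3,4):P a2@(4,3):P a3@(2,3):R a4@(3,4):P a5@(2,0):R a6@(4,1):R a7@(3,4):P a8@(2,4):R
t=5: a0@(2,4):P a1@(2,4):P a2@(3,3):P a3@(1,3):R a4@(2,4):P a5@(2,1):R a6@(4,0):R a7@(2,4):P a8@(1,4):R
t=6: a0@(1,4):P a1@(1,4):P a2@(2,3):P a3@(0,3):R a4@(1,4):P a5@(2,0):R a6@(0,0):R a7@(1,4):P a8@(0,4):R
t=7: a0@(0,4):P a1@(0,4):P a2@(1,3):P a3@(4,3):R a4@(0,4):P a5@(2,1):R a6@(0,1):R a7@(0,4):P a8@(4,4):R

.R..P.
...P..
.R....
......
...RR.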